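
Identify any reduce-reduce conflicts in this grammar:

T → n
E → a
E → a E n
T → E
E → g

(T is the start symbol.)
Augment with T' → T and build the canonical LR(0) collection (I0 = CLOSURE({[T' → . T]}), then GOTO on every symbol after a dot until no new states appear). It has 8 states:
  I0: { [E → . a E n], [E → . a], [E → . g], [T → . E], [T → . n], [T' → . T] }  — shift
  I1: { [T → E .] }  — reduce
  I2: { [T' → T .] }  — accept
  I3: { [E → . a E n], [E → . a], [E → . g], [E → a . E n], [E → a .] }  — shift, reduce
  I4: { [E → g .] }  — reduce
  I5: { [T → n .] }  — reduce
  I6: { [E → a E . n] }  — shift
  I7: { [E → a E n .] }  — reduce

No state contains more than one complete item.

Answer: No reduce-reduce conflicts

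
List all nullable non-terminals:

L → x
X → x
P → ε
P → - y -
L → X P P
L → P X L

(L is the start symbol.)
{ 'P' }

ε-productions: P → ε
So P is immediately nullable.
No further non-terminal can be added: every production for the remaining non-terminals contains a terminal or a non-nullable non-terminal.
Nullable = { 'P' }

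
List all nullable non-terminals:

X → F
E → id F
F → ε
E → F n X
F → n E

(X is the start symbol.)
ε-productions: F → ε
So F is immediately nullable.
X → F: every symbol on the right is nullable, so X is nullable too.
No further non-terminal can be added: every production for the remaining non-terminals contains a terminal or a non-nullable non-terminal.
Nullable = { 'F', 'X' }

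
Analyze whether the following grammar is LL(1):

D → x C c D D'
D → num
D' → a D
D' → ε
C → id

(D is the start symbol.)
Relevant sets:
  FOLLOW(D') = { $, 'a' }

For D:
  PREDICT(D → x C c D D') = { 'x' }
  PREDICT(D → num) = { 'num' }
For D':
  PREDICT(D' → a D) = { 'a' }
  PREDICT(D' → ε) = { $, 'a' }
C has a single production, so nothing to check there.

Conflict found: Predict set conflict for D': { 'a' }
The grammar is NOT LL(1).

Answer: No. Predict set conflict for D': { 'a' }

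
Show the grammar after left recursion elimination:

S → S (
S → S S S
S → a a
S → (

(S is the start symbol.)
S → a a S'
S → ( S'
S' → ( S'
S' → S S S'
S' → ε

S is directly left-recursive. The standard transformation for
  A → A α₁ | ... | A α_m | β₁ | ... | β_n
is
  A  → β₁ A' | ... | β_n A'
  A' → α₁ A' | ... | α_m A' | ε

S → a a becomes S → a a S'
S → ( becomes S → ( S'
S → S ( becomes S' → ( S'
S → S S S becomes S' → S S S'
Add S' → ε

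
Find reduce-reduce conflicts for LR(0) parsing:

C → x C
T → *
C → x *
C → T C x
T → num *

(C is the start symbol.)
A reduce-reduce conflict occurs when an LR(0) state has two complete items [A → α .] and [B → β .] — both call for a reduction, and with no lookahead the parser cannot choose between them.

Augment with C' → C and build the canonical LR(0) collection (I0 = CLOSURE({[C' → . C]}), then GOTO on every symbol after a dot until no new states appear). It has 11 states:
  I0: { [C → . T C x], [C → . x *], [C → . x C], [C' → . C], [T → . *], [T → . num *] }  — shift
  I1: { [T → * .] }  — reduce
  I2: { [C' → C .] }  — accept
  I3: { [C → . T C x], [C → . x *], [C → . x C], [C → T . C x], [T → . *], [T → . num *] }  — shift
  I4: { [T → num . *] }  — shift
  I5: { [C → . T C x], [C → . x *], [C → . x C], [C → x . *], [C → x . C], [T → . *], [T → . num *] }  — shift
  I6: { [C → x * .], [T → * .] }  — 2 reduces
  I7: { [C → x C .] }  — reduce
  I8: { [T → num * .] }  — reduce
  I9: { [C → T C . x] }  — shift
  I10: { [C → T C x .] }  — reduce

I6 contains complete items [C → x * .], [T → * .] — reduce-reduce conflict.

Answer: Yes — I6: [C → x * .] vs [T → * .]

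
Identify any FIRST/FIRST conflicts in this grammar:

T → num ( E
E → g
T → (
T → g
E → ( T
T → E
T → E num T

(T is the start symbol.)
FIRST sets of the non-terminals at (or reachable through a nullable prefix from) the front of some alternative:
  FIRST(E) = { '(', 'g' }

Productions for T:
  T → num ( E: FIRST = { 'num' }
  T → (: FIRST = { '(' }
  T → g: FIRST = { 'g' }
  T → E: FIRST = { '(', 'g' }
  T → E num T: FIRST = { '(', 'g' }
Productions for E:
  E → g: FIRST = { 'g' }
  E → ( T: FIRST = { '(' }

Conflict for T: T → ( and T → E
  Overlap: { '(' }
Conflict for T: T → ( and T → E num T
  Overlap: { '(' }
Conflict for T: T → g and T → E
  Overlap: { 'g' }
Conflict for T: T → g and T → E num T
  Overlap: { 'g' }
Conflict for T: T → E and T → E num T
  Overlap: { '(', 'g' }

Answer: Yes. T → '(' / T → E on { '(' }; T → '(' / T → E num T on { '(' }; T → g / T → E on { 'g' }; T → g / T → E num T on { 'g' }; T → E / T → E num T on { '(', 'g' }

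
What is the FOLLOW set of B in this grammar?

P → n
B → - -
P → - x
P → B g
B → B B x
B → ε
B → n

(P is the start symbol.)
{ '-', 'g', 'n', 'x' }

In P → B g: B is followed by g, add FIRST(g) \ {ε} = { 'g' }
In B → B B x: B is followed by B x, add FIRST(B x) \ {ε} = { '-', 'n', 'x' }
In B → B B x: B is followed by x, add FIRST(x) \ {ε} = { 'x' }

Taking the union: FOLLOW(B) = { '-', 'g', 'n', 'x' }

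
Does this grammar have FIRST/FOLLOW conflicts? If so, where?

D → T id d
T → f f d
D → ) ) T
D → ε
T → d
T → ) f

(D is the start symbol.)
No FIRST/FOLLOW conflicts.

Nullable non-terminals: D.
FIRST sets used below: FIRST(T) = { ')', 'd', 'f' }

D: nullable alternative(s) D → ε; FOLLOW(D) = { $ }
  D → T id d: FIRST \ {ε} = { ')', 'd', 'f' } — disjoint from FOLLOW(D)
  D → ) ) T: FIRST \ {ε} = { ')' } — disjoint from FOLLOW(D)
  D → ε: FIRST \ {ε} = { } — this is the only nullable alternative, skip

T has no nullable alternative, so no FIRST/FOLLOW check is needed there.

No FIRST/FOLLOW conflicts found.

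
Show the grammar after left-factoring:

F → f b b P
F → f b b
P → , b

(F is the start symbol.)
Left-factoring transforms A → αβ₁ | αβ₂ into A → αA' and A' → β₁ | β₂
(α is the longest common prefix among the alternatives). Repeat until
no nonterminal has two alternatives with a common prefix.

Round 1: F has alternatives sharing prefix 'f b b'. Introduce F': F → f b b F'
  Add: F' → P
  Add: F' → ε

No remaining common prefixes — done.

Resulting grammar:
F → f b b F'
F' → P
F' → ε
P → , b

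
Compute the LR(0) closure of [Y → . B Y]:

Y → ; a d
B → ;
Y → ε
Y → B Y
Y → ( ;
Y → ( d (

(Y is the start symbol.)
{ [B → . ;], [Y → . B Y] }

To compute CLOSURE, for each item [A → α.Bβ] where B is a non-terminal, add [B → .γ] for all productions B → γ; repeat for the newly added items until nothing changes.

Start with: [Y → . B Y]
  [Y → . B Y] has the dot before B: add [B → . ;]
No further items can be added.

CLOSURE = { [B → . ;], [Y → . B Y] }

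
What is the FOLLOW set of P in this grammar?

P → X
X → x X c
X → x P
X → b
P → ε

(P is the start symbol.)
{ $, 'c' }

P is the start symbol, so $ ∈ FOLLOW(P).
In X → x P: P is at the end, add FOLLOW(X)

The FOLLOW sets referred to above (computed the same way, to a fixed point):
  FOLLOW(X) = { $, 'c' }

Taking the union: FOLLOW(P) = { $, 'c' }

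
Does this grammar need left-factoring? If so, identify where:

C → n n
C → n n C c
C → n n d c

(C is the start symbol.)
Yes, C has productions with common prefix 'n n'

Left-factoring is needed when two productions for the same non-terminal
share a common prefix on the right-hand side.

Productions for C:
  C → n n
  C → n n C c
  C → n n d c

Found common prefix 'n n' in productions for C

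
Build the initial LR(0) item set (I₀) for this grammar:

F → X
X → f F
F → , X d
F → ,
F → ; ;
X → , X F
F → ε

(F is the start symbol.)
{ [F → . , X d], [F → . ,], [F → . ; ;], [F → . X], [F → .], [F' → . F], [X → . , X F], [X → . f F] }

First, augment the grammar with F' → F
I₀ = CLOSURE({ [F' → . F] }):
  [F' → . F] has the dot before F: add [F → . X], [F → . , X d], [F → . ,], [F → . ; ;], [F → .]
  [F → . X] has the dot before X: add [X → . f F], [X → . , X F]
No further items can be added.

I₀ = { [F → . , X d], [F → . ,], [F → . ; ;], [F → . X], [F → .], [F' → . F], [X → . , X F], [X → . f F] }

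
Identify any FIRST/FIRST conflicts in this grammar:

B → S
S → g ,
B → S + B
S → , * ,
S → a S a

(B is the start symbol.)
FIRST sets of the non-terminals at (or reachable through a nullable prefix from) the front of some alternative:
  FIRST(S) = { ',', 'a', 'g' }

Productions for B:
  B → S: FIRST = { ',', 'a', 'g' }
  B → S + B: FIRST = { ',', 'a', 'g' }
Productions for S:
  S → g ,: FIRST = { 'g' }
  S → , * ,: FIRST = { ',' }
  S → a S a: FIRST = { 'a' }

Conflict for B: B → S and B → S + B
  Overlap: { ',', 'a', 'g' }

Answer: Yes. B → S / B → S '+' B on { ',', 'a', 'g' }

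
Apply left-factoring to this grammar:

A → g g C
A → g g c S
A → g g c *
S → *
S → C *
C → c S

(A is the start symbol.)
A → g g A'
A' → C
A' → c A''
A'' → S
A'' → *
S → *
S → C *
C → c S

Left-factoring transforms A → αβ₁ | αβ₂ into A → αA' and A' → β₁ | β₂
(α is the longest common prefix among the alternatives). Repeat until
no nonterminal has two alternatives with a common prefix.

Round 1: A has alternatives sharing prefix 'g g'. Introduce A': A → g g A'
  Add: A' → C
  Add: A' → c S
  Add: A' → c *

Round 2: A' has alternatives sharing prefix 'c'. Introduce A'': A' → c A''
  Add: A'' → S
  Add: A'' → *

No remaining common prefixes — done.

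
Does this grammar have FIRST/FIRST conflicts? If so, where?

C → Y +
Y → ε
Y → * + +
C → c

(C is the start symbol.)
A FIRST/FIRST conflict occurs when two productions N → α and N → β for the same non-terminal have FIRST(α) ∩ FIRST(β) ≠ ∅ (with ε ∈ FIRST of a nullable right-hand side, so two nullable alternatives also conflict).

FIRST sets of the non-terminals at (or reachable through a nullable prefix from) the front of some alternative:
  FIRST(Y) = { '*', ε }

Productions for C:
  C → Y +: FIRST = { '*', '+' }
  C → c: FIRST = { 'c' }
Productions for Y:
  Y → ε: FIRST = { ε }
  Y → * + +: FIRST = { '*' }

All alternatives of each non-terminal have pairwise disjoint FIRST sets.

Answer: No FIRST/FIRST conflicts.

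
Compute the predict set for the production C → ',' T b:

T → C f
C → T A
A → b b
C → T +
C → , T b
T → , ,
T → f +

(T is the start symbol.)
{ ',' }

PREDICT(C → ',' T b) = (FIRST(RHS) \ {ε}) ∪ (FOLLOW(C) if ε ∈ FIRST(RHS), i.e. RHS ⇒* ε)
FIRST(',' T b) = { ',' }
ε ∉ FIRST(',' T b), so FOLLOW(C) is not added.
PREDICT(C → ',' T b) = { ',' }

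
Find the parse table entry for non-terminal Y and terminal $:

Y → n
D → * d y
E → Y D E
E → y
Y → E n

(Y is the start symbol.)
Empty (error entry)

To find M[Y, $], we find productions for Y where $ is in the predict set (PREDICT(N → α) = (FIRST(α) \ {ε}) ∪ (FOLLOW(N) if α ⇒* ε)).

Relevant sets:
  FIRST(E) = { 'n', 'y' }

Y → n: PREDICT = { 'n' }
Y → E n: PREDICT = { 'n', 'y' }

M[Y, $] is empty (no production applies)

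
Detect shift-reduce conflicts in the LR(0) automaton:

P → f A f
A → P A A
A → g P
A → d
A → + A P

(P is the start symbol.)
No shift-reduce conflicts

Augment with P' → P and build the canonical LR(0) collection (I0 = CLOSURE({[P' → . P]}), then GOTO on every symbol after a dot until no new states appear). It has 14 states:
  I0: { [P → . f A f], [P' → . P] }  — shift
  I1: { [P' → P .] }  — accept
  I2: { [A → . + A P], [A → . P A A], [A → . d], [A → . g P], [P → . f A f], [P → f . A f] }  — shift
  I3: { [A → + . A P], [A → . + A P], [A → . P A A], [A → . d], [A → . g P], [P → . f A f] }  — shift
  I4: { [P → f A . f] }  — shift
  I5: { [A → . + A P], [A → . P A A], [A → . d], [A → . g P], [A → P . A A], [P → . f A f] }  — shift
  I6: { [A → d .] }  — reduce
  I7: { [A → g . P], [P → . f A f] }  — shift
  I8: { [A → g P .] }  — reduce
  I9: { [A → . + A P], [A → . P A A], [A → . d], [A → . g P], [A → P A . A], [P → . f A f] }  — shift
  I10: { [A → P A A .] }  — reduce
  I11: { [P → f A f .] }  — reduce
  I12: { [A → + A . P], [P → . f A f] }  — shift
  I13: { [A → + A P .] }  — reduce

No state contains both a complete item and a shift item.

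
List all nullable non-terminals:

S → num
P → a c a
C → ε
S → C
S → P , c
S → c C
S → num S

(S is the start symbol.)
{ 'C', 'S' }

A non-terminal is nullable if it can derive ε (the empty string): either it has an ε-production, or it has a production whose right-hand side consists entirely of nullable non-terminals.

ε-productions: C → ε
So C is immediately nullable.
S → C: every symbol on the right is nullable, so S is nullable too.
No further non-terminal can be added: every production for the remaining non-terminals contains a terminal or a non-nullable non-terminal.
Nullable = { 'C', 'S' }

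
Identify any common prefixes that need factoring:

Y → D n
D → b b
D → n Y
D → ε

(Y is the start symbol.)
No, left-factoring is not needed

Left-factoring is needed when two productions for the same non-terminal
share a common prefix on the right-hand side.

Productions for D:
  D → b b
  D → n Y
  D → ε

No common prefixes found.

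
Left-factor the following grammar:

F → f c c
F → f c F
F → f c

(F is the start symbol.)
F → f c F'
F' → c
F' → F
F' → ε

Left-factoring transforms A → αβ₁ | αβ₂ into A → αA' and A' → β₁ | β₂
(α is the longest common prefix among the alternatives). Repeat until
no nonterminal has two alternatives with a common prefix.

Round 1: F has alternatives sharing prefix 'f c'. Introduce F': F → f c F'
  Add: F' → c
  Add: F' → F
  Add: F' → ε

No remaining common prefixes — done.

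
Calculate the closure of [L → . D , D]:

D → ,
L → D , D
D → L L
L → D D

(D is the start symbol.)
Start with: [L → . D , D]
  [L → . D , D] has the dot before D: add [D → . ,], [D → . L L]
  [D → . L L] has the dot before L: add [L → . D D]
No further items can be added.

CLOSURE = { [D → . ,], [D → . L L], [L → . D , D], [L → . D D] }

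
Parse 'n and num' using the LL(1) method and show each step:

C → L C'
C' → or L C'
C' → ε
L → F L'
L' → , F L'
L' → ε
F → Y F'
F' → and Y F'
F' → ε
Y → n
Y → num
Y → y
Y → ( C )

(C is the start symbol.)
LL(1) parsing maintains a stack (initially the start symbol over $) and the input. At each step: if the stack top is a terminal, match it against the current input token; if it is a non-terminal N, replace it with the RHS of M[N, lookahead] (the unique production whose predict set contains the lookahead).

Stack is shown with the top on the left.

Stack             Input        Action
-------------------------------------
C $               n and num $  output C → L C'
L C' $            n and num $  output L → F L'
F L' C' $         n and num $  output F → Y F'
Y F' L' C' $      n and num $  output Y → n
n F' L' C' $      n and num $  match 'n'
F' L' C' $        and num $    output F' → and Y F'
and Y F' L' C' $  and num $    match 'and'
Y F' L' C' $      num $        output Y → num
num F' L' C' $    num $        match 'num'
F' L' C' $        $            output F' → ε
L' C' $           $            output L' → ε
C' $              $            output C' → ε
$                 $            accept

The string is accepted.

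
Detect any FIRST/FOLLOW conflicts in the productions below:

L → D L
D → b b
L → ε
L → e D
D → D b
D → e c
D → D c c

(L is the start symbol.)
No FIRST/FOLLOW conflicts.

A FIRST/FOLLOW conflict occurs when a non-terminal N has a nullable alternative N → β (β ⇒* ε) and another alternative N → α with FIRST(α) ∩ FOLLOW(N) ≠ ∅: on such a lookahead the parser cannot decide between expanding α and letting N vanish via β.

Nullable non-terminals: L.
FIRST sets used below: FIRST(D) = { 'b', 'e' }

L: nullable alternative(s) L → ε; FOLLOW(L) = { $ }
  L → D L: FIRST \ {ε} = { 'b', 'e' } — disjoint from FOLLOW(L)
  L → ε: FIRST \ {ε} = { } — this is the only nullable alternative, skip
  L → e D: FIRST \ {ε} = { 'e' } — disjoint from FOLLOW(L)

D has no nullable alternative, so no FIRST/FOLLOW check is needed there.

No FIRST/FOLLOW conflicts found.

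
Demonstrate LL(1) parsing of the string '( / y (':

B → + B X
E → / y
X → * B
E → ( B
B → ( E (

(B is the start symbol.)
LL(1) parsing maintains a stack (initially the start symbol over $) and the input. At each step: if the stack top is a terminal, match it against the current input token; if it is a non-terminal N, replace it with the RHS of M[N, lookahead] (the unique production whose predict set contains the lookahead).

Stack is shown with the top on the left.

Stack    Input      Action
--------------------------
B $      ( / y ( $  output B → ( E (
( E ( $  ( / y ( $  match '('
E ( $    / y ( $    output E → / y
/ y ( $  / y ( $    match '/'
y ( $    y ( $      match 'y'
( $      ( $        match '('
$        $          accept

The string is accepted.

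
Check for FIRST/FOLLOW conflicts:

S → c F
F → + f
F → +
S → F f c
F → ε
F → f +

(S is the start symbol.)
Yes. F → f '+' with FOLLOW(F) on { 'f' }

A FIRST/FOLLOW conflict occurs when a non-terminal N has a nullable alternative N → β (β ⇒* ε) and another alternative N → α with FIRST(α) ∩ FOLLOW(N) ≠ ∅: on such a lookahead the parser cannot decide between expanding α and letting N vanish via β.

Nullable non-terminals: F.

F: nullable alternative(s) F → ε; FOLLOW(F) = { $, 'f' }
  F → + f: FIRST \ {ε} = { '+' } — disjoint from FOLLOW(F)
  F → +: FIRST \ {ε} = { '+' } — disjoint from FOLLOW(F)
  F → ε: FIRST \ {ε} = { } — this is the only nullable alternative, skip
  F → f +: FIRST \ {ε} = { 'f' } — overlaps FOLLOW(F) on { 'f' }: CONFLICT

S has no nullable alternative, so no FIRST/FOLLOW check is needed there.

So the grammar has 1 FIRST/FOLLOW conflict (marked CONFLICT above).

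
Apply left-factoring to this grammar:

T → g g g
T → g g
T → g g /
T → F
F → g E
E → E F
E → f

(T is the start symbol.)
Left-factoring transforms A → αβ₁ | αβ₂ into A → αA' and A' → β₁ | β₂
(α is the longest common prefix among the alternatives). Repeat until
no nonterminal has two alternatives with a common prefix.

Round 1: T has alternatives sharing prefix 'g g'. Introduce T': T → g g T'
  Add: T' → g
  Add: T' → ε
  Add: T' → /

No remaining common prefixes — done.

Resulting grammar:
T → g g T'
T' → g
T' → ε
T' → /
T → F
F → g E
E → E F
E → f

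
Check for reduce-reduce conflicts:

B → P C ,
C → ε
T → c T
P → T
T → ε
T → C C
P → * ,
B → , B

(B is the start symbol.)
Yes — I0: [C → .] vs [T → .]; I2: [C → .] vs [T → .]; I7: [C → .] vs [T → .]

Augment with B' → B and build the canonical LR(0) collection (I0 = CLOSURE({[B' → . B]}), then GOTO on every symbol after a dot until no new states appear). It has 14 states:
  I0: { [B → . , B], [B → . P C ,], [B' → . B], [C → .], [P → . * ,], [P → . T], [T → . C C], [T → . c T], [T → .] }  — shift, 2 reduces
  I1: { [P → * . ,] }  — shift
  I2: { [B → , . B], [B → . , B], [B → . P C ,], [C → .], [P → . * ,], [P → . T], [T → . C C], [T → . c T], [T → .] }  — shift, 2 reduces
  I3: { [B' → B .] }  — accept
  I4: { [C → .], [T → C . C] }  — reduce
  I5: { [B → P . C ,], [C → .] }  — reduce
  I6: { [P → T .] }  — reduce
  I7: { [C → .], [T → . C C], [T → . c T], [T → .], [T → c . T] }  — shift, 2 reduces
  I8: { [T → c T .] }  — reduce
  I9: { [B → P C . ,] }  — shift
  I10: { [B → P C , .] }  — reduce
  I11: { [T → C C .] }  — reduce
  I12: { [B → , B .] }  — reduce
  I13: { [P → * , .] }  — reduce

I0 contains complete items [C → .], [T → .] — reduce-reduce conflict.
I2 contains complete items [C → .], [T → .] — reduce-reduce conflict.
I7 contains complete items [C → .], [T → .] — reduce-reduce conflict.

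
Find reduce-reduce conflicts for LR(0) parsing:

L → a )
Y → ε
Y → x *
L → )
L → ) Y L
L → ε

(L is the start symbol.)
Augment with L' → L and build the canonical LR(0) collection (I0 = CLOSURE({[L' → . L]}), then GOTO on every symbol after a dot until no new states appear). It has 9 states:
  I0: { [L → . ) Y L], [L → . )], [L → . a )], [L → .], [L' → . L] }  — shift, reduce
  I1: { [L → ) . Y L], [L → ) .], [Y → . x *], [Y → .] }  — shift, 2 reduces
  I2: { [L' → L .] }  — accept
  I3: { [L → a . )] }  — shift
  I4: { [L → a ) .] }  — reduce
  I5: { [L → ) Y . L], [L → . ) Y L], [L → . )], [L → . a )], [L → .] }  — shift, reduce
  I6: { [Y → x . *] }  — shift
  I7: { [Y → x * .] }  — reduce
  I8: { [L → ) Y L .] }  — reduce

I1 contains complete items [L → ) .], [Y → .] — reduce-reduce conflict.

Answer: Yes — I1: [L → ) .] vs [Y → .]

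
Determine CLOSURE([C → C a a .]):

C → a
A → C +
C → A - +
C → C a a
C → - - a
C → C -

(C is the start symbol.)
Start with: [C → C a a .]
The dot is at the end, so nothing is added.

CLOSURE = { [C → C a a .] }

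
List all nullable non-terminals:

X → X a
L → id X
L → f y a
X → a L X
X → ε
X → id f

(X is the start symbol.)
A non-terminal is nullable if it can derive ε (the empty string): either it has an ε-production, or it has a production whose right-hand side consists entirely of nullable non-terminals.

ε-productions: X → ε
So X is immediately nullable.
No further non-terminal can be added: every production for the remaining non-terminals contains a terminal or a non-nullable non-terminal.
Nullable = { 'X' }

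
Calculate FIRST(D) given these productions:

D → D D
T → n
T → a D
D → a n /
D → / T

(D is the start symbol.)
To compute FIRST(D), examine every production with D on the left-hand side, reading each right-hand side left to right until a non-nullable symbol is reached.

From D → D D:
  - D is the symbol being defined: contributes nothing new
    D is not nullable, so stop
From D → a n /:
  - a is a terminal: add 'a' and stop
From D → / T:
  - '/' is a terminal: add '/' and stop

Collecting: FIRST(D) = { '/', 'a' }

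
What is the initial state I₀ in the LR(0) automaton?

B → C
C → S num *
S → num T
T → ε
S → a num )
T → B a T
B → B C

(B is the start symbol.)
First, augment the grammar with B' → B
I₀ = CLOSURE({ [B' → . B] }):
  [B' → . B] has the dot before B: add [B → . C], [B → . B C]
  [B → . C] has the dot before C: add [C → . S num *]
  [C → . S num *] has the dot before S: add [S → . num T], [S → . a num )]
No further items can be added.

I₀ = { [B → . B C], [B → . C], [B' → . B], [C → . S num *], [S → . a num )], [S → . num T] }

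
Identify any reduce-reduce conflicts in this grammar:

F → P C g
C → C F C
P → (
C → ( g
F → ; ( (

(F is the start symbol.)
A reduce-reduce conflict occurs when an LR(0) state has two complete items [A → α .] and [B → β .] — both call for a reduction, and with no lookahead the parser cannot choose between them.

Augment with F' → F and build the canonical LR(0) collection (I0 = CLOSURE({[F' → . F]}), then GOTO on every symbol after a dot until no new states appear). It has 13 states:
  I0: { [F → . ; ( (], [F → . P C g], [F' → . F], [P → . (] }  — shift
  I1: { [P → ( .] }  — reduce
  I2: { [F → ; . ( (] }  — shift
  I3: { [F' → F .] }  — accept
  I4: { [C → . ( g], [C → . C F C], [F → P . C g] }  — shift
  I5: { [C → ( . g] }  — shift
  I6: { [C → C . F C], [F → . ; ( (], [F → . P C g], [F → P C . g], [P → . (] }  — shift
  I7: { [C → . ( g], [C → . C F C], [C → C F . C] }  — shift
  I8: { [F → P C g .] }  — reduce
  I9: { [C → C . F C], [C → C F C .], [F → . ; ( (], [F → . P C g], [P → . (] }  — shift, reduce
  I10: { [C → ( g .] }  — reduce
  I11: { [F → ; ( . (] }  — shift
  I12: { [F → ; ( ( .] }  — reduce

No state contains more than one complete item.

Answer: No reduce-reduce conflicts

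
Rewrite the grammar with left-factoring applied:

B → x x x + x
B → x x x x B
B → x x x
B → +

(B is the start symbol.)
Left-factoring transforms A → αβ₁ | αβ₂ into A → αA' and A' → β₁ | β₂
(α is the longest common prefix among the alternatives). Repeat until
no nonterminal has two alternatives with a common prefix.

Round 1: B has alternatives sharing prefix 'x x x'. Introduce B': B → x x x B'
  Add: B' → + x
  Add: B' → x B
  Add: B' → ε

No remaining common prefixes — done.

Resulting grammar:
B → x x x B'
B' → + x
B' → x B
B' → ε
B → +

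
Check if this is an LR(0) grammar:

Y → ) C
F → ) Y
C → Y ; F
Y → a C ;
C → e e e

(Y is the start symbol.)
A grammar is LR(0) if no state in the canonical LR(0) collection has:
  - both a shift item (dot before a terminal) and a complete item (shift-reduce conflict), or
  - two or more complete items (reduce-reduce conflict; the accept item [Y' → Y .] counts as a complete item here).

Augment with Y' → Y and build the canonical LR(0) collection (I0 = CLOSURE({[Y' → . Y]}), then GOTO on every symbol after a dot until no new states appear). It has 15 states:
  I0: { [Y → . ) C], [Y → . a C ;], [Y' → . Y] }  — shift
  I1: { [C → . Y ; F], [C → . e e e], [Y → ) . C], [Y → . ) C], [Y → . a C ;] }  — shift
  I2: { [Y' → Y .] }  — accept
  I3: { [C → . Y ; F], [C → . e e e], [Y → . ) C], [Y → . a C ;], [Y → a . C ;] }  — shift
  I4: { [Y → a C . ;] }  — shift
  I5: { [C → Y . ; F] }  — shift
  I6: { [C → e . e e] }  — shift
  I7: { [C → e e . e] }  — shift
  I8: { [C → e e e .] }  — reduce
  I9: { [C → Y ; . F], [F → . ) Y] }  — shift
  I10: { [F → ) . Y], [Y → . ) C], [Y → . a C ;] }  — shift
  I11: { [C → Y ; F .] }  — reduce
  I12: { [F → ) Y .] }  — reduce
  I13: { [Y → a C ; .] }  — reduce
  I14: { [Y → ) C .] }  — reduce

Every state is either a pure shift/goto state or contains exactly one complete item and nothing to shift — no conflicts. The grammar is LR(0).

Answer: Yes, the grammar is LR(0)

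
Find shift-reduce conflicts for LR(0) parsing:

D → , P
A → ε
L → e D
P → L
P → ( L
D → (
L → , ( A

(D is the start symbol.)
A shift-reduce conflict occurs when an LR(0) state has both:
  - a complete (reduce) item [A → α .] (dot at the end), and
  - a shift item [B → β . c γ] (dot before a terminal).

Augment with D' → D and build the canonical LR(0) collection (I0 = CLOSURE({[D' → . D]}), then GOTO on every symbol after a dot until no new states appear). It has 13 states:
  I0: { [D → . (], [D → . , P], [D' → . D] }  — shift
  I1: { [D → ( .] }  — reduce
  I2: { [D → , . P], [L → . , ( A], [L → . e D], [P → . ( L], [P → . L] }  — shift
  I3: { [D' → D .] }  — accept
  I4: { [L → . , ( A], [L → . e D], [P → ( . L] }  — shift
  I5: { [L → , . ( A] }  — shift
  I6: { [P → L .] }  — reduce
  I7: { [D → , P .] }  — reduce
  I8: { [D → . (], [D → . , P], [L → e . D] }  — shift
  I9: { [L → e D .] }  — reduce
  I10: { [A → .], [L → , ( . A] }  — reduce
  I11: { [L → , ( A .] }  — reduce
  I12: { [P → ( L .] }  — reduce

No state contains both a complete item and a shift item.

Answer: No shift-reduce conflicts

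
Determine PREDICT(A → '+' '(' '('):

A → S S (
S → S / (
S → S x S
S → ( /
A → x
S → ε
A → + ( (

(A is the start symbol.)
{ '+' }

PREDICT(A → '+' '(' '(') = (FIRST(RHS) \ {ε}) ∪ (FOLLOW(A) if ε ∈ FIRST(RHS), i.e. RHS ⇒* ε)
FIRST('+' '(' '(') = { '+' }
ε ∉ FIRST('+' '(' '('), so FOLLOW(A) is not added.
PREDICT(A → '+' '(' '(') = { '+' }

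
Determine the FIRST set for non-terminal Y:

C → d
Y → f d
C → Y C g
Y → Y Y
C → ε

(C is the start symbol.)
{ 'f' }

From Y → f d:
  - f is a terminal: add 'f' and stop
From Y → Y Y:
  - Y is the symbol being defined: contributes nothing new
    Y is not nullable, so stop

Collecting: FIRST(Y) = { 'f' }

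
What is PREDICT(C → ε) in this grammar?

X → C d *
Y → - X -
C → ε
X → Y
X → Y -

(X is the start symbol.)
{ 'd' }

PREDICT(C → ε) = (FIRST(RHS) \ {ε}) ∪ (FOLLOW(C) if ε ∈ FIRST(RHS), i.e. RHS ⇒* ε)
The right-hand side is ε (FIRST(ε) = { ε }), so the predict set is FOLLOW(C) = { 'd' }
PREDICT(C → ε) = { 'd' }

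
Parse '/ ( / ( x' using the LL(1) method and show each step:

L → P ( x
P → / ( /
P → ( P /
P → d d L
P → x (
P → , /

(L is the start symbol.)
LL(1) parsing maintains a stack (initially the start symbol over $) and the input. At each step: if the stack top is a terminal, match it against the current input token; if it is a non-terminal N, replace it with the RHS of M[N, lookahead] (the unique production whose predict set contains the lookahead).

Stack is shown with the top on the left.

Stack        Input        Action
--------------------------------
L $          / ( / ( x $  output L → P ( x
P ( x $      / ( / ( x $  output P → / ( /
/ ( / ( x $  / ( / ( x $  match '/'
( / ( x $    ( / ( x $    match '('
/ ( x $      / ( x $      match '/'
( x $        ( x $        match '('
x $          x $          match 'x'
$            $            accept

The string is accepted.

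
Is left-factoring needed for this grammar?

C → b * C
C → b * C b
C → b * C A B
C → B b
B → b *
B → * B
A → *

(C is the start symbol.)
Yes, C has productions with common prefix 'b * C'

Left-factoring is needed when two productions for the same non-terminal
share a common prefix on the right-hand side.

Productions for C:
  C → b * C
  C → b * C b
  C → b * C A B
  C → B b
Productions for B:
  B → b *
  B → * B

Found common prefix 'b * C' in productions for C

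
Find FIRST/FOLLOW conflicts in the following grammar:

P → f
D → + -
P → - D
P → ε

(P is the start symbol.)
Nullable non-terminals: P.

P: nullable alternative(s) P → ε; FOLLOW(P) = { $ }
  P → f: FIRST \ {ε} = { 'f' } — disjoint from FOLLOW(P)
  P → - D: FIRST \ {ε} = { '-' } — disjoint from FOLLOW(P)
  P → ε: FIRST \ {ε} = { } — this is the only nullable alternative, skip

D has no nullable alternative, so no FIRST/FOLLOW check is needed there.

No FIRST/FOLLOW conflicts found.

Answer: No FIRST/FOLLOW conflicts.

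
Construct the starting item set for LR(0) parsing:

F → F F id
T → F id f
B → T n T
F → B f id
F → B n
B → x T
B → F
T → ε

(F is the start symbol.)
First, augment the grammar with F' → F
I₀ = CLOSURE({ [F' → . F] }):
  [F' → . F] has the dot before F: add [F → . F F id], [F → . B f id], [F → . B n]
  [F → . B f id] has the dot before B: add [B → . T n T], [B → . x T], [B → . F]
  [B → . T n T] has the dot before T: add [T → . F id f], [T → .]
No further items can be added.

I₀ = { [B → . F], [B → . T n T], [B → . x T], [F → . B f id], [F → . B n], [F → . F F id], [F' → . F], [T → . F id f], [T → .] }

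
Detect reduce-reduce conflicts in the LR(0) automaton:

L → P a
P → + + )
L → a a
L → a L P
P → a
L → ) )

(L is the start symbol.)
Yes — I7: [L → a a .] vs [P → a .]

Augment with L' → L and build the canonical LR(0) collection (I0 = CLOSURE({[L' → . L]}), then GOTO on every symbol after a dot until no new states appear). It has 14 states:
  I0: { [L → . ) )], [L → . P a], [L → . a L P], [L → . a a], [L' → . L], [P → . + + )], [P → . a] }  — shift
  I1: { [L → ) . )] }  — shift
  I2: { [P → + . + )] }  — shift
  I3: { [L' → L .] }  — accept
  I4: { [L → P . a] }  — shift
  I5: { [L → . ) )], [L → . P a], [L → . a L P], [L → . a a], [L → a . L P], [L → a . a], [P → . + + )], [P → . a], [P → a .] }  — shift, reduce
  I6: { [L → a L . P], [P → . + + )], [P → . a] }  — shift
  I7: { [L → . ) )], [L → . P a], [L → . a L P], [L → . a a], [L → a . L P], [L → a . a], [L → a a .], [P → . + + )], [P → . a], [P → a .] }  — shift, 2 reduces
  I8: { [L → a L P .] }  — reduce
  I9: { [P → a .] }  — reduce
  I10: { [L → P a .] }  — reduce
  I11: { [P → + + . )] }  — shift
  I12: { [P → + + ) .] }  — reduce
  I13: { [L → ) ) .] }  — reduce

I7 contains complete items [L → a a .], [P → a .] — reduce-reduce conflict.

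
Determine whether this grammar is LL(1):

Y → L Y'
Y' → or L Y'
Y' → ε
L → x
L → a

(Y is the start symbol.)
Yes, the grammar is LL(1).

Relevant sets:
  FOLLOW(Y') = { $ }

For Y':
  PREDICT(Y' → or L Y') = { 'or' }
  PREDICT(Y' → ε) = { $ }
For L:
  PREDICT(L → x) = { 'x' }
  PREDICT(L → a) = { 'a' }
Y has a single production, so nothing to check there.

All predict sets are disjoint. The grammar IS LL(1).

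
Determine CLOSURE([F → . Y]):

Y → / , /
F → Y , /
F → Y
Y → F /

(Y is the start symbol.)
To compute CLOSURE, for each item [A → α.Bβ] where B is a non-terminal, add [B → .γ] for all productions B → γ; repeat for the newly added items until nothing changes.

Start with: [F → . Y]
  [F → . Y] has the dot before Y: add [Y → . / , /], [Y → . F /]
  [Y → . F /] has the dot before F: add [F → . Y , /]
No further items can be added.

CLOSURE = { [F → . Y , /], [F → . Y], [Y → . / , /], [Y → . F /] }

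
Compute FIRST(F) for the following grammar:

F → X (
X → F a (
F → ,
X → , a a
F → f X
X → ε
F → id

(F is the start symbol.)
To compute FIRST(F), examine every production with F on the left-hand side, reading each right-hand side left to right until a non-nullable symbol is reached.

FIRST sets of the other non-terminals involved (by the same procedure, iterated to a fixed point):
  FIRST(X) = { '(', ',', 'f', 'id', ε }

From F → X (:
  - X is a non-terminal: add FIRST(X) \ {ε} = { '(', ',', 'f', 'id' }
    X is nullable, so continue to the next symbol
  - '(' is a terminal: add '(' and stop
From F → ,:
  - ',' is a terminal: add ',' and stop
From F → f X:
  - f is a terminal: add 'f' and stop
From F → id:
  - id is a terminal: add 'id' and stop

Collecting: FIRST(F) = { '(', ',', 'f', 'id' }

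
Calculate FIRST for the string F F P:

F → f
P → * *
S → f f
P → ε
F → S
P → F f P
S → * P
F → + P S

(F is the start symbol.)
{ '*', '+', 'f' }

FIRST sets of the non-terminals involved (from the grammar, by fixed-point iteration):
  FIRST(F) = { '*', '+', 'f' }

To compute FIRST(F F P), process the symbols left to right:
Symbol F is a non-terminal. Add FIRST(F) \ {ε} = { '*', '+', 'f' }
F is not nullable (ε ∉ FIRST(F)), so stop here.
FIRST(F F P) = { '*', '+', 'f' }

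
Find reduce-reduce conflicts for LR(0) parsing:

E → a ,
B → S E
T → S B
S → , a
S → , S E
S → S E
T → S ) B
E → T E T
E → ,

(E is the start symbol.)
Yes — I12: [S → , S E .] vs [S → S E .]; I17: [B → S E .] vs [S → S E .]

Augment with E' → E and build the canonical LR(0) collection (I0 = CLOSURE({[E' → . E]}), then GOTO on every symbol after a dot until no new states appear). It has 20 states:
  I0: { [E → . ,], [E → . T E T], [E → . a ,], [E' → . E], [S → . , S E], [S → . , a], [S → . S E], [T → . S ) B], [T → . S B] }  — shift
  I1: { [E → , .], [S → , . S E], [S → , . a], [S → . , S E], [S → . , a], [S → . S E] }  — shift, reduce
  I2: { [E' → E .] }  — accept
  I3: { [B → . S E], [E → . ,], [E → . T E T], [E → . a ,], [S → . , S E], [S → . , a], [S → . S E], [S → S . E], [T → . S ) B], [T → . S B], [T → S . ) B], [T → S . B] }  — shift
  I4: { [E → . ,], [E → . T E T], [E → . a ,], [E → T . E T], [S → . , S E], [S → . , a], [S → . S E], [T → . S ) B], [T → . S B] }  — shift
  I5: { [E → a . ,] }  — shift
  I6: { [E → a , .] }  — reduce
  I7: { [E → T E . T], [S → . , S E], [S → . , a], [S → . S E], [T → . S ) B], [T → . S B] }  — shift
  I8: { [S → , . S E], [S → , . a], [S → . , S E], [S → . , a], [S → . S E] }  — shift
  I9: { [E → T E T .] }  — reduce
  I10: { [E → . ,], [E → . T E T], [E → . a ,], [S → , S . E], [S → . , S E], [S → . , a], [S → . S E], [S → S . E], [T → . S ) B], [T → . S B] }  — shift
  I11: { [S → , a .] }  — reduce
  I12: { [S → , S E .], [S → S E .] }  — 2 reduces
  I13: { [B → . S E], [S → . , S E], [S → . , a], [S → . S E], [T → S ) . B] }  — shift
  I14: { [T → S B .] }  — reduce
  I15: { [S → S E .] }  — reduce
  I16: { [B → . S E], [B → S . E], [E → . ,], [E → . T E T], [E → . a ,], [S → . , S E], [S → . , a], [S → . S E], [S → S . E], [T → . S ) B], [T → . S B], [T → S . ) B], [T → S . B] }  — shift
  I17: { [B → S E .], [S → S E .] }  — 2 reduces
  I18: { [T → S ) B .] }  — reduce
  I19: { [B → S . E], [E → . ,], [E → . T E T], [E → . a ,], [S → . , S E], [S → . , a], [S → . S E], [S → S . E], [T → . S ) B], [T → . S B] }  — shift

I12 contains complete items [S → , S E .], [S → S E .] — reduce-reduce conflict.
I17 contains complete items [B → S E .], [S → S E .] — reduce-reduce conflict.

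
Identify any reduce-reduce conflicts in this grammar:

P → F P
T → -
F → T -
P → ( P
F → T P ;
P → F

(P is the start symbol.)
Yes — I6: [F → T - .] vs [T → - .]

A reduce-reduce conflict occurs when an LR(0) state has two complete items [A → α .] and [B → β .] — both call for a reduction, and with no lookahead the parser cannot choose between them.

Augment with P' → P and build the canonical LR(0) collection (I0 = CLOSURE({[P' → . P]}), then GOTO on every symbol after a dot until no new states appear). It has 11 states:
  I0: { [F → . T -], [F → . T P ;], [P → . ( P], [P → . F P], [P → . F], [P' → . P], [T → . -] }  — shift
  I1: { [F → . T -], [F → . T P ;], [P → ( . P], [P → . ( P], [P → . F P], [P → . F], [T → . -] }  — shift
  I2: { [T → - .] }  — reduce
  I3: { [F → . T -], [F → . T P ;], [P → . ( P], [P → . F P], [P → . F], [P → F . P], [P → F .], [T → . -] }  — shift, reduce
  I4: { [P' → P .] }  — accept
  I5: { [F → . T -], [F → . T P ;], [F → T . -], [F → T . P ;], [P → . ( P], [P → . F P], [P → . F], [T → . -] }  — shift
  I6: { [F → T - .], [T → - .] }  — 2 reduces
  I7: { [F → T P . ;] }  — shift
  I8: { [F → T P ; .] }  — reduce
  I9: { [P → F P .] }  — reduce
  I10: { [P → ( P .] }  — reduce

I6 contains complete items [F → T - .], [T → - .] — reduce-reduce conflict.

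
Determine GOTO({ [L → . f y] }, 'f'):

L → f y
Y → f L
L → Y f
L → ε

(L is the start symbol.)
{ [L → f . y] }

GOTO(I, 'f') = CLOSURE({ [A → αX.β] : [A → α.Xβ] ∈ I, X = 'f' })

Items with dot before 'f', with the dot advanced:
  [L → . f y] → [L → f . y]
Closure adds nothing (no advanced item has the dot before a non-terminal).

GOTO = { [L → f . y] }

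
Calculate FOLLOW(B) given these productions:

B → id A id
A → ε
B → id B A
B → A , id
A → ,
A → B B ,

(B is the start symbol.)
{ $, ',', 'id' }

B is the start symbol, so $ ∈ FOLLOW(B).
In B → id B A: B is followed by A, add FIRST(A) \ {ε} = { ',', 'id' }
  A is nullable, so FOLLOW(B) is also included — that is the set being defined, nothing new
In A → B B ,: B is followed by B ',', add FIRST(B ',') \ {ε} = { ',', 'id' }
In A → B B ,: B is followed by ',', add FIRST(',') \ {ε} = { ',' }

Taking the union: FOLLOW(B) = { $, ',', 'id' }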